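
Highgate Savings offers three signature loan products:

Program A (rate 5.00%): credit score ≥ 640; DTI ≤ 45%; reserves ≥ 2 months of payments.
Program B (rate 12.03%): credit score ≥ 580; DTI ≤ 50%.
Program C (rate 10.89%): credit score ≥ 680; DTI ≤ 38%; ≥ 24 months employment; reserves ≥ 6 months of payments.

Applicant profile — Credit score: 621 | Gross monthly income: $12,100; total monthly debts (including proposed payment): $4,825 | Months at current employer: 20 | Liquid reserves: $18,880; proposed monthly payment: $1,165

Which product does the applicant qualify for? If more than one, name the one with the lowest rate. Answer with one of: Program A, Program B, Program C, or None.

DTI = 4,825/12,100 = 39.9%.
Reserves = 18,880/1,165 = 16.2 months.
Program A: score 621 < 640; DTI 39.9% ≤ 45%; reserves 16.2 ≥ 2 mo → does not qualify.
Program B: score 621 ≥ 580; DTI 39.9% ≤ 50% → qualifies.
Program C: score 621 < 680; DTI 39.9% > 38%; employment 20 < 24 mo; reserves 16.2 ≥ 6 mo → does not qualify.

Program B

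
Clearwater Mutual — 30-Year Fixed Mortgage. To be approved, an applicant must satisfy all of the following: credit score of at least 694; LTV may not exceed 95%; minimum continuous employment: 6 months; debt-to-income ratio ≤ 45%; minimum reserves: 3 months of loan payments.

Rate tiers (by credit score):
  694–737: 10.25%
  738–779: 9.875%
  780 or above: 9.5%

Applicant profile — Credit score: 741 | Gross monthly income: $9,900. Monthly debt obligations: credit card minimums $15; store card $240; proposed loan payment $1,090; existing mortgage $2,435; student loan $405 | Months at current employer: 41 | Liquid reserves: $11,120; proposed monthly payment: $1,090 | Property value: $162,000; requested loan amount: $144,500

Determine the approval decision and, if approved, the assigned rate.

Credit score 741 ≥ 694 (meets minimum)
Reserves = 11,120/1,090 = 10.2 months ≥ 3
Employment 41 ≥ 6 months
LTV = 144,500/162,000 = 89.2% ≤ 95%
Total monthly debts = (15 + 240 + 1,090 + 2,435 + 405) = 4,185. Debt-to-income = 4,185/9,900 = 42.3% — meets 45% limit
All requirements met. Score 741 falls in the 738–779 tier → 9.875%.

Approved at 9.875%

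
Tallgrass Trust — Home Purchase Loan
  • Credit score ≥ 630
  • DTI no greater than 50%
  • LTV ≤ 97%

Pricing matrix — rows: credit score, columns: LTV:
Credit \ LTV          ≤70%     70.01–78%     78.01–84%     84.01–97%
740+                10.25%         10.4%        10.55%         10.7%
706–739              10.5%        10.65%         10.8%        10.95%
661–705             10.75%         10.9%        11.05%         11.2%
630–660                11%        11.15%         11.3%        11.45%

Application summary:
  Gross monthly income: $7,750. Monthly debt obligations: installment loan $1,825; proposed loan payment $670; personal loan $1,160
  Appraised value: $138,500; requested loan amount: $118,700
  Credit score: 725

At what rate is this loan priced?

10.95%

Credit score 725 ≥ 630; Total monthly debts = (1,825 + 670 + 1,160) = 3,655. DTI = 3,655/7,750 = 47.2% ≤ 50%
LTV: 118,700 ÷ 138,500 = 85.7%, within 97% cap
Credit 725 → row 706–739; LTV 85.7% → column 84.01–97%. Grid cell → 10.95%.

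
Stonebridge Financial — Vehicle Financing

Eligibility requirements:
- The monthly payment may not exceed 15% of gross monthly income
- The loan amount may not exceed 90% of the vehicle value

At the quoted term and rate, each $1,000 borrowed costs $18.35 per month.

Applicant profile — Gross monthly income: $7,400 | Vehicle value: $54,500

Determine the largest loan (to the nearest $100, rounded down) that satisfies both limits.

Payment cap: 15% × $7,400 = $1,110/month.
At $18.35 per $1,000, that supports 1,110/18.35 × 1,000 ≈ $60,490 → $60,400.
LTV cap: 90% × $54,500 = $49,050 → $49,000.
Binding constraint: loan-to-value.

$49,000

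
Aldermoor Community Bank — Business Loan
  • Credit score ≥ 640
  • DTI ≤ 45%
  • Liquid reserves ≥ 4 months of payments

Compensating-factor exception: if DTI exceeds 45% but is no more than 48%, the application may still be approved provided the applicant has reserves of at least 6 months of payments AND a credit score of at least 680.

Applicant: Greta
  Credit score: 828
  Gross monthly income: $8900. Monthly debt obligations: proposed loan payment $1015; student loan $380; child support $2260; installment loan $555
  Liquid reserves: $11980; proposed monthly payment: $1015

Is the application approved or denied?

Credit score 828 ≥ 640 (meets base)
Total debts = (1,015 + 380 + 2,260 + 555) = 4,210. DTI = 4,210/8,900 = 47.3% > 45% — standard DTI limit exceeded.
Liquid reserves cover 11,980/1,015 = 11.8 months — ≥ 4 required
DTI 47.3% is within the 45%–48% exception band; checking compensating factors.
Reserves 11.8 ≥ 6 months; credit score 828 ≥ 680.
Both compensating conditions met → exception applies.

Approved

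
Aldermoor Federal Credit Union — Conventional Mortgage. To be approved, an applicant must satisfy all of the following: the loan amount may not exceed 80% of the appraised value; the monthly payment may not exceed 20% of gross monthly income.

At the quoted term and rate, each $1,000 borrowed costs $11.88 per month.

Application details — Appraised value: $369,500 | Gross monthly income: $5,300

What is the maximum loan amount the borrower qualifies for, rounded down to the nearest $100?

$89,200

Payment cap: 20% × $5,300 = $1,060/month.
At $11.88 per $1,000, that supports 1,060/11.88 × 1,000 ≈ $89,225 → $89,200.
LTV cap: 80% × $369,500 = $295,600 → $295,600.
Binding constraint: payment-to-income.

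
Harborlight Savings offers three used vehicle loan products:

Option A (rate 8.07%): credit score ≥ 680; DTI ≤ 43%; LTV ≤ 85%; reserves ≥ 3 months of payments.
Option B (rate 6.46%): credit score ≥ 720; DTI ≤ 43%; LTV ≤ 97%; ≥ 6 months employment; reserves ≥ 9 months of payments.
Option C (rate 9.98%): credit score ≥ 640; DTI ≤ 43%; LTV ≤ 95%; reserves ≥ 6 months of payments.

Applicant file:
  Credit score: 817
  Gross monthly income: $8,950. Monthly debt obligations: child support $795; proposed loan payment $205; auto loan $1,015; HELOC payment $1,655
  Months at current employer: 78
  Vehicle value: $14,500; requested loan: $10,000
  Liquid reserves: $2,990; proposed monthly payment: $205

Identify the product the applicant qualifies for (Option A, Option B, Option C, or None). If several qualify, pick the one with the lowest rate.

Total debts = (795 + 205 + 1,015 + 1,655) = 3,670; DTI = 3,670/8,950 = 41%.
LTV = 10,000/14,500 = 69%.
Reserves = 2,990/205 = 14.6 months.
Option A: score 817 ≥ 680; DTI 41% ≤ 43%; LTV 69% ≤ 85%; reserves 14.6 ≥ 3 mo → qualifies.
Option B: score 817 ≥ 720; DTI 41% ≤ 43%; LTV 69% ≤ 97%; employment 78 ≥ 6 mo; reserves 14.6 ≥ 9 mo → qualifies.
Option C: score 817 ≥ 640; DTI 41% ≤ 43%; LTV 69% ≤ 95%; reserves 14.6 ≥ 6 mo → qualifies.
Qualifying: Option A, Option B, Option C. Lowest rate is 6.46% → Option B.

Option B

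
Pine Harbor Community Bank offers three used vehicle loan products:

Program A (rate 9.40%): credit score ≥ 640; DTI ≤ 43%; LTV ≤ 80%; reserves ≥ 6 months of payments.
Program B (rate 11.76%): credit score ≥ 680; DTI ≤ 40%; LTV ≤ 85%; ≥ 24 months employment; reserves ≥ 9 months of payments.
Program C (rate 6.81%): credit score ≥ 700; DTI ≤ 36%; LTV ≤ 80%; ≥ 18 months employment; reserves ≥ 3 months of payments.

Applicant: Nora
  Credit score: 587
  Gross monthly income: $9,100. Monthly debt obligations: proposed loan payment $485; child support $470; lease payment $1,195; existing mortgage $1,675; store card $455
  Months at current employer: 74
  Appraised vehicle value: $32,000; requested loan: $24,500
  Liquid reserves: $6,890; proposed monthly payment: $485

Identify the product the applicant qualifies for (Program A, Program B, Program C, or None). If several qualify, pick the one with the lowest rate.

None

Total debts = (485 + 470 + 1,195 + 1,675 + 455) = 4,280; DTI = 4,280/9,100 = 47%.
LTV = 24,500/32,000 = 76.6%.
Reserves = 6,890/485 = 14.2 months.
Program A: score 587 < 640; DTI 47% > 43%; LTV 76.6% ≤ 80%; reserves 14.2 ≥ 6 mo → does not qualify.
Program B: score 587 < 680; DTI 47% > 40%; LTV 76.6% ≤ 85%; employment 74 ≥ 24 mo; reserves 14.2 ≥ 9 mo → does not qualify.
Program C: score 587 < 700; DTI 47% > 36%; LTV 76.6% ≤ 80%; employment 74 ≥ 18 mo; reserves 14.2 ≥ 3 mo → does not qualify.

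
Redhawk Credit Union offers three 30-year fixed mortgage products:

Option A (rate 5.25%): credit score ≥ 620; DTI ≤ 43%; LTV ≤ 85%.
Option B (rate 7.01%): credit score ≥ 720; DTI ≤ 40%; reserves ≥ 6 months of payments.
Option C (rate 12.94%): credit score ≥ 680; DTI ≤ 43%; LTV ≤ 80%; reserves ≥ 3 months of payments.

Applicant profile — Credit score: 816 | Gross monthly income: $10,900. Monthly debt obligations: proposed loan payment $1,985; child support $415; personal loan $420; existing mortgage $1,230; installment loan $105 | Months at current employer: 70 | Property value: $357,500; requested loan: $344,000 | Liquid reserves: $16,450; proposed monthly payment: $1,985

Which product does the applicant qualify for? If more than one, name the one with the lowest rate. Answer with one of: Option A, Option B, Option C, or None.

Total debts = (1,985 + 415 + 420 + 1,230 + 105) = 4,155; DTI = 4,155/10,900 = 38.1%.
LTV = 344,000/357,500 = 96.2%.
Reserves = 16,450/1,985 = 8.3 months.
Option A: score 816 ≥ 620; DTI 38.1% ≤ 43%; LTV 96.2% > 85% → does not qualify.
Option B: score 816 ≥ 720; DTI 38.1% ≤ 40%; reserves 8.3 ≥ 6 mo → qualifies.
Option C: score 816 ≥ 680; DTI 38.1% ≤ 43%; LTV 96.2% > 80%; reserves 8.3 ≥ 3 mo → does not qualify.

Option B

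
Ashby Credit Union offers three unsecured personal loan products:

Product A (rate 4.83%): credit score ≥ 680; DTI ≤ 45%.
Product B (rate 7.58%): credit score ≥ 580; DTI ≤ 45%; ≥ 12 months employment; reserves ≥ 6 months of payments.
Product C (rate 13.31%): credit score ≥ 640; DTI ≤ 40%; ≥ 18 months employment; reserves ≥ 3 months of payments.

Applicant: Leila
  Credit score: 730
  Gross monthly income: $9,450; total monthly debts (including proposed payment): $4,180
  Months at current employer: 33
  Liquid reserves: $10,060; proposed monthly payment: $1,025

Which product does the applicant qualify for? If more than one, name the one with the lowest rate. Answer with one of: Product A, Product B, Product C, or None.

DTI = 4,180/9,450 = 44.2%.
Reserves = 10,060/1,025 = 9.8 months.
Product A: score 730 ≥ 680; DTI 44.2% ≤ 45% → qualifies.
Product B: score 730 ≥ 580; DTI 44.2% ≤ 45%; employment 33 ≥ 12 mo; reserves 9.8 ≥ 6 mo → qualifies.
Product C: score 730 ≥ 640; DTI 44.2% > 40%; employment 33 ≥ 18 mo; reserves 9.8 ≥ 3 mo → does not qualify.
Qualifying: Product A, Product B. Lowest rate is 4.83% → Product A.

Product A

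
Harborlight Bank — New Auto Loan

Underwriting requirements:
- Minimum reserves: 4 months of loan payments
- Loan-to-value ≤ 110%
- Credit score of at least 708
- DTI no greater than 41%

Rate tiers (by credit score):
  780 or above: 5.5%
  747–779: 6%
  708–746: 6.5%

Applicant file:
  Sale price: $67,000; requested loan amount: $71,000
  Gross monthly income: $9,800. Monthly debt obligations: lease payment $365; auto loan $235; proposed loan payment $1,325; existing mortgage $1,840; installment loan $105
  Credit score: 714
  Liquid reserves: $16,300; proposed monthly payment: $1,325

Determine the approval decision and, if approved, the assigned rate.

Approved at 6.5%

Credit score 714 ≥ 708 (meets minimum)
Reserves: 16,300 ÷ 1,325 = 12.3 months (meets 4-month minimum)
Total monthly debts = (365 + 235 + 1,325 + 1,840 + 105) = 3,870. DTI = 3,870/9,800 = 39.5% ≤ 41%
LTV = 71,000/67,000 = 106% ≤ 110%
All requirements met. Score 714 falls in the 708–746 tier → 6.5%.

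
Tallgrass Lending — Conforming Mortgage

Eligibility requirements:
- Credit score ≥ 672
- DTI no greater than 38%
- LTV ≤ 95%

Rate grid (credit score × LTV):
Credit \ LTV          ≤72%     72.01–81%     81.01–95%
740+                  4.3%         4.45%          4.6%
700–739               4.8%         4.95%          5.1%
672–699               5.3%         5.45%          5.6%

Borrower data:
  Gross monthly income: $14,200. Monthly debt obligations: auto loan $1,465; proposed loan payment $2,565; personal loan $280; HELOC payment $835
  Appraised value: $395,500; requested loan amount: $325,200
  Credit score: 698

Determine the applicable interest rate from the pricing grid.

Credit score 698 ≥ 672; Total monthly debts = (1,465 + 2,565 + 280 + 835) = 5,145. Debt-to-income = 5,145/14,200 = 36.2% — meets 38% limit
LTV: 325,200 ÷ 395,500 = 82.2%, within 95% cap
Score 698 is in the 672–699 band; LTV 82.2% is in the 81.01–95% band → 5.6%.

5.6%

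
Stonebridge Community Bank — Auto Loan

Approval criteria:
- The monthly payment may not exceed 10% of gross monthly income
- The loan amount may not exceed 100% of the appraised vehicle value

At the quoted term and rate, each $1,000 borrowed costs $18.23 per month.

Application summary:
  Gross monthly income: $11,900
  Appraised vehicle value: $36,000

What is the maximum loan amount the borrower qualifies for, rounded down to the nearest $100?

$36,000

Payment cap: 10% × $11,900 = $1,190/month.
At $18.23 per $1,000, that supports 1,190/18.23 × 1,000 ≈ $65,277 → $65,200.
LTV cap: 100% × $36,000 = $36,000 → $36,000.
Binding constraint: loan-to-value.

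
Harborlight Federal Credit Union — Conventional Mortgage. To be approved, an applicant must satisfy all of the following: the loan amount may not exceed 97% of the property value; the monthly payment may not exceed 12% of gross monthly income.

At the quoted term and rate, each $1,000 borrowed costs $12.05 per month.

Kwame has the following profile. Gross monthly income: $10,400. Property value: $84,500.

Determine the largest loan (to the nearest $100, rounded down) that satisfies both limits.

$81,900

Payment cap: 12% × $10,400 = $1,248/month.
At $12.05 per $1,000, that supports 1,248/12.05 × 1,000 ≈ $103,568 → $103,500.
LTV cap: 97% × $84,500 = $81,965 → $81,900.
Binding constraint: loan-to-value.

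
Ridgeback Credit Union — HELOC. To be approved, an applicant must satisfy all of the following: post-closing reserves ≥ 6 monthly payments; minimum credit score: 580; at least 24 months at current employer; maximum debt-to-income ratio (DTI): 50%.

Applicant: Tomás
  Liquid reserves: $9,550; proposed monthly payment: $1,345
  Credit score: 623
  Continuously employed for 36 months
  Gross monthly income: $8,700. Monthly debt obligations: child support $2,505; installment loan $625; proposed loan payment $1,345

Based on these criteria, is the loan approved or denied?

Denied

Reserves: 9,550 ÷ 1,345 = 7.1 months (meets 6-month minimum)
Credit score 623 ≥ 580 (meets)
Employment 36 ≥ 24 months
Total monthly debts = (2,505 + 625 + 1,345) = 4,475. DTI: 4,475 ÷ 8,700 = 51.4%, exceeds the 50% cap
Fails on DTI.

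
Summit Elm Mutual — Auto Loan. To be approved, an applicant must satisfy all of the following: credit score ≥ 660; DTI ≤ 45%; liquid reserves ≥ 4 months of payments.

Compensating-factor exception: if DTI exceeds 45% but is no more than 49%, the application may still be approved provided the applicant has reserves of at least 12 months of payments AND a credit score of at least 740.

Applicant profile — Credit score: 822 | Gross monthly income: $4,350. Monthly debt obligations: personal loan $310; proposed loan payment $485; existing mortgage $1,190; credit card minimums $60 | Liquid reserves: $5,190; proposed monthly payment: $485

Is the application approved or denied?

Denied

Credit score 822 ≥ 660 (meets base)
Total debts = (310 + 485 + 1,190 + 60) = 2,045. DTI: 2,045 ÷ 4,350 = 47%, over the 45% base limit.
Reserves = 5,190/485 = 10.7 months ≥ 4
47% falls in the override range (45%–49%), so the compensating-factor test applies.
Override check — reserves: 10.7 mo (short of 12); score: 822 (ok).
Compensating-factor requirement not fully met.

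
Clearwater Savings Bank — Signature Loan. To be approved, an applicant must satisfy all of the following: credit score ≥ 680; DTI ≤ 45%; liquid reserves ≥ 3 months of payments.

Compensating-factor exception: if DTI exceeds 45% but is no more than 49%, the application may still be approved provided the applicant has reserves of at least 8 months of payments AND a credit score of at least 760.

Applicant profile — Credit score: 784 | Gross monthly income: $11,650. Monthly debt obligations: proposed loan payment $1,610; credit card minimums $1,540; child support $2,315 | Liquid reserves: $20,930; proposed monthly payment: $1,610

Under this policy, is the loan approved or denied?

Approved

Credit score 784 ≥ 680 (meets base)
Total debts = (1,610 + 1,540 + 2,315) = 5,465. DTI: 5,465 ÷ 11,650 = 46.9%, over the 45% base limit.
Liquid reserves cover 20,930/1,610 = 13.0 months — ≥ 3 required
DTI 46.9% is within the 45%–49% exception band; checking compensating factors.
Reserves 13.0 ≥ 8 months; credit score 784 ≥ 760.
Both compensating conditions met → exception applies.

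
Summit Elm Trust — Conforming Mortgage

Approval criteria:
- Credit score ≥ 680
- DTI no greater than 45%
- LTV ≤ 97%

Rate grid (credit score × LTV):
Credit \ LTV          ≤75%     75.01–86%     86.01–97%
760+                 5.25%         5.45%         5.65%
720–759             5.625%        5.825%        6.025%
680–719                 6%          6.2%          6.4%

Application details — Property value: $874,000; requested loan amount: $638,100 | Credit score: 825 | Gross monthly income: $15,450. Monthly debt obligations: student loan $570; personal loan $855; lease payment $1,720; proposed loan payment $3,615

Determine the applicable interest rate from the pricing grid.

Credit score 825 ≥ 680; Total monthly debts = (570 + 855 + 1,720 + 3,615) = 6,760. Debt-to-income = 6,760/15,450 = 43.8% — meets 45% limit
LTV = 638,100/874,000 = 73% ≤ 97%
Row: 825 falls in 760+. Column: 73% falls in ≤75%. Rate = 5.25%.

5.25%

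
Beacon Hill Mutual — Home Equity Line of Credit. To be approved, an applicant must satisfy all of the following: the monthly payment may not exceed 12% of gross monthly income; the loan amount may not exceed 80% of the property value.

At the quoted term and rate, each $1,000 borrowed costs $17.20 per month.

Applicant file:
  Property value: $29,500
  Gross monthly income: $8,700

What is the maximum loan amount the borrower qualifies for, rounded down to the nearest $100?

Payment cap: 12% × $8,700 = $1,044/month.
At $17.20 per $1,000, that supports 1,044/17.20 × 1,000 ≈ $60,697 → $60,600.
LTV cap: 80% × $29,500 = $23,600 → $23,600.
Binding constraint: loan-to-value.

$23,600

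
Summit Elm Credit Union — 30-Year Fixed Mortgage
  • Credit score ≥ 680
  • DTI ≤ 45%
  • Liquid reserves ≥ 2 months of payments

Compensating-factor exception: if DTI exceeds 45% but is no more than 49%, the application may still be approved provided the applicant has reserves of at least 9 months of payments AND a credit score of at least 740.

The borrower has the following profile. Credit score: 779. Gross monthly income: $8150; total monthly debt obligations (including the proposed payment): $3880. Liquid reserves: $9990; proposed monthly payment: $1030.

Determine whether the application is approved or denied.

Credit score 779 ≥ 680 (meets base)
DTI = 3,880/8,150 = 47.6% > 45% — standard DTI limit exceeded.
Reserves: 9,990 ÷ 1,030 = 9.7 months (meets 2-month minimum)
DTI 47.6% is within the 45%–49% exception band; checking compensating factors.
Override check — reserves: 9.7 mo (ok); score: 779 (ok).
Both compensating conditions met → exception applies.

Approved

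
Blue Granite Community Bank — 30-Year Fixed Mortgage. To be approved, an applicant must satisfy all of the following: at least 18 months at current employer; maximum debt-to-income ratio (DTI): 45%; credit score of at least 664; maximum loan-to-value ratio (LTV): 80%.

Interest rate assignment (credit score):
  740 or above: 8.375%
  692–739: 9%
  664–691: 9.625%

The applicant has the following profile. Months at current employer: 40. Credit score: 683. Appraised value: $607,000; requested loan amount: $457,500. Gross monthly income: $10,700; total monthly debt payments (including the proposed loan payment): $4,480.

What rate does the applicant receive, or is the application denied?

Approved at 9.625%

Credit score 683 ≥ 664 (meets minimum)
Employment 40 ≥ 18 months
LTV = 457,500/607,000 = 75.4% ≤ 80%
Debt-to-income = 4,480/10,700 = 41.9% — meets 45% limit
All requirements met. Score 683 falls in the 664–691 tier → 9.625%.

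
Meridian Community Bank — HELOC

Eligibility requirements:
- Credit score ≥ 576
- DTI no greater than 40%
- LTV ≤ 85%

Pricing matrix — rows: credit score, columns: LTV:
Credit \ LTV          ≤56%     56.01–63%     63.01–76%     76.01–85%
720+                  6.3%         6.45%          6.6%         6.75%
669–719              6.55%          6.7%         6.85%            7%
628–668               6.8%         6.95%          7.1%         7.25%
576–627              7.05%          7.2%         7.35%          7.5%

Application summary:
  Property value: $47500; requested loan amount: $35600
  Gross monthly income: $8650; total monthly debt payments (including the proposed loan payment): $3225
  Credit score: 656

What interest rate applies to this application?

7.1%

Credit score 656 ≥ 576; DTI = 3,225/8,650 = 37.3% ≤ 40%
LTV: 35,600 ÷ 47,500 = 74.9%, within 85% cap
Credit 656 → row 628–668; LTV 74.9% → column 63.01–76%. Grid cell → 7.1%.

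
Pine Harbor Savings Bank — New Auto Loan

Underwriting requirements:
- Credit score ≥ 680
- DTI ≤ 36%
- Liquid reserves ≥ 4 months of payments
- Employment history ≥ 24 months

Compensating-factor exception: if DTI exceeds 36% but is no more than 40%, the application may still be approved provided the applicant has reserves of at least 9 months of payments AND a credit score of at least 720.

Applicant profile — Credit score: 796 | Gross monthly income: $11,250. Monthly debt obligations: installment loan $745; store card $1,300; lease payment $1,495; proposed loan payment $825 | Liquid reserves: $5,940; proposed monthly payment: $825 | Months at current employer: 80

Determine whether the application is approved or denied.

Denied

Credit score 796 ≥ 680 (meets base)
Total debts = (745 + 1,300 + 1,495 + 825) = 4,365. DTI = 4,365/11,250 = 38.8% > 36% — standard DTI limit exceeded.
Liquid reserves cover 5,940/825 = 7.2 months — ≥ 4 required
Employment 80 ≥ 24 months
38.8% falls in the override range (36%–40%), so the compensating-factor test applies.
Reserves 7.2 < 9 months; credit score 796 ≥ 720.
Compensating-factor requirement not fully met.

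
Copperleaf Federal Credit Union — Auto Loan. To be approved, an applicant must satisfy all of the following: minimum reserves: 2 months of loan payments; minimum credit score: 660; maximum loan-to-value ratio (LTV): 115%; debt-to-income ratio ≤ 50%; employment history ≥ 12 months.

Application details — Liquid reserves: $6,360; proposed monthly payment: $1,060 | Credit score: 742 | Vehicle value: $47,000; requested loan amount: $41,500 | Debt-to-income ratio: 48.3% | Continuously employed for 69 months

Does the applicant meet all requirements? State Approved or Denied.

Reserves = 6,360/1,060 = 6.0 months ≥ 2
Credit score 742 ≥ 660 (meets)
Loan-to-value = 41,500/47,000 = 88.3% — pass (115% max)
Debt-to-income 48.3% vs 50% cap — pass
Employment 69 ≥ 12 months
All criteria satisfied.

Approved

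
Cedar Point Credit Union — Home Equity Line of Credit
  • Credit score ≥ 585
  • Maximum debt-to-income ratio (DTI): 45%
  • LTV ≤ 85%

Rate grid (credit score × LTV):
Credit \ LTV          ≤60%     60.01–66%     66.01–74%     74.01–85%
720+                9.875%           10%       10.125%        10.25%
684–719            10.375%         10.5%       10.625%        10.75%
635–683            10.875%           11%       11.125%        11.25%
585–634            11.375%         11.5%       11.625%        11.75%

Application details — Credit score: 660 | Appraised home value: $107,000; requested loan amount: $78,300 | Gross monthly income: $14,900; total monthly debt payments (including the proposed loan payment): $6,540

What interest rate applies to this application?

11.125%

Credit score 660 ≥ 585; DTI: 6,540 ÷ 14,900 = 43.9%, within the 45% cap
LTV = 78,300/107,000 = 73.2% ≤ 85%
Credit 660 → row 635–683; LTV 73.2% → column 66.01–74%. Grid cell → 11.125%.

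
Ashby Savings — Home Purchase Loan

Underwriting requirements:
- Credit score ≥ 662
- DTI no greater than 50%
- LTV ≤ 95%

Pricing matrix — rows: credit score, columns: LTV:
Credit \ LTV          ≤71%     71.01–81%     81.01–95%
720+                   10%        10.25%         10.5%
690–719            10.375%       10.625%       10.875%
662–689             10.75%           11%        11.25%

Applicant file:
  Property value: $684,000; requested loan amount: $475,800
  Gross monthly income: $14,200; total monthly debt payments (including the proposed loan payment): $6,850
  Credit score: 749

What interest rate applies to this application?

Credit score 749 ≥ 662; Debt-to-income = 6,850/14,200 = 48.2% — meets 50% limit
LTV: 475,800 ÷ 684,000 = 69.6%, within 95% cap
Score 749 is in the 720+ band; LTV 69.6% is in the ≤71% band → 10%.

10%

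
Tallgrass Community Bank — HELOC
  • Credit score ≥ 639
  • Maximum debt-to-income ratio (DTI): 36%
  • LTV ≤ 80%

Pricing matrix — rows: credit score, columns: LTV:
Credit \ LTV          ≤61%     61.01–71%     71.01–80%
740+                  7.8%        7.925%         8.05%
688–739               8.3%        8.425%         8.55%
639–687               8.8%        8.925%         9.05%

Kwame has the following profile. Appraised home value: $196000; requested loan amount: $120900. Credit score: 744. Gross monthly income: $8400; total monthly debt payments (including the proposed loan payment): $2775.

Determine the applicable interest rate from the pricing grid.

Credit score 744 ≥ 639; DTI: 2,775 ÷ 8,400 = 33%, within the 36% cap
LTV: 120,900 ÷ 196,000 = 61.7%, within 80% cap
Row: 744 falls in 740+. Column: 61.7% falls in 61.01–71%. Rate = 7.925%.

7.925%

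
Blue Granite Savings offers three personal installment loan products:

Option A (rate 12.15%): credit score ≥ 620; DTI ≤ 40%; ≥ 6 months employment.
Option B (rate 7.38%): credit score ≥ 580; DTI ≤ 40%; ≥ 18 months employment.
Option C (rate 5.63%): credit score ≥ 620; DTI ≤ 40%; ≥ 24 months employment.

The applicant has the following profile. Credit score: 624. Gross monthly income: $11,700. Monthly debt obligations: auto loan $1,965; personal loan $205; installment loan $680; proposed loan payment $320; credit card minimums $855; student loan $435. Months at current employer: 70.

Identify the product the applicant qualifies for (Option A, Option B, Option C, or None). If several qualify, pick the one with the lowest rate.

Option C

Total debts = (1,965 + 205 + 680 + 320 + 855 + 435) = 4,460; DTI = 4,460/11,700 = 38.1%.
Option A: score 624 ≥ 620; DTI 38.1% ≤ 40%; employment 70 ≥ 6 mo → qualifies.
Option B: score 624 ≥ 580; DTI 38.1% ≤ 40%; employment 70 ≥ 18 mo → qualifies.
Option C: score 624 ≥ 620; DTI 38.1% ≤ 40%; employment 70 ≥ 24 mo → qualifies.
Qualifying: Option A, Option B, Option C. Lowest rate is 5.63% → Option C.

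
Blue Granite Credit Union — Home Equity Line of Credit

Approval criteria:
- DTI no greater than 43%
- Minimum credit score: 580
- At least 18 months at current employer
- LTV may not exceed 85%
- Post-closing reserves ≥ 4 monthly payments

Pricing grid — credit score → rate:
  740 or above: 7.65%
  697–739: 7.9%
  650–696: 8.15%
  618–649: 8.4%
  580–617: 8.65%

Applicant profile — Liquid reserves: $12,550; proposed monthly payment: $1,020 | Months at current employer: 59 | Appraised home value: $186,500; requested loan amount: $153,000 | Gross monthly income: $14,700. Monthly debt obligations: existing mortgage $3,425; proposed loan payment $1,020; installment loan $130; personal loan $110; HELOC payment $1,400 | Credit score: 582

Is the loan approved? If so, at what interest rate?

Approved at 8.65%

Credit score 582 ≥ 580 (meets minimum)
Total monthly debts = (3,425 + 1,020 + 130 + 110 + 1,400) = 6,085. DTI: 6,085 ÷ 14,700 = 41.4%, within the 43% cap
Employment 59 ≥ 18 months
LTV = 153,000/186,500 = 82% ≤ 85%
Reserves: 12,550 ÷ 1,020 = 12.3 months (meets 4-month minimum)
All requirements met. Score 582 falls in the 580–617 tier → 8.65%.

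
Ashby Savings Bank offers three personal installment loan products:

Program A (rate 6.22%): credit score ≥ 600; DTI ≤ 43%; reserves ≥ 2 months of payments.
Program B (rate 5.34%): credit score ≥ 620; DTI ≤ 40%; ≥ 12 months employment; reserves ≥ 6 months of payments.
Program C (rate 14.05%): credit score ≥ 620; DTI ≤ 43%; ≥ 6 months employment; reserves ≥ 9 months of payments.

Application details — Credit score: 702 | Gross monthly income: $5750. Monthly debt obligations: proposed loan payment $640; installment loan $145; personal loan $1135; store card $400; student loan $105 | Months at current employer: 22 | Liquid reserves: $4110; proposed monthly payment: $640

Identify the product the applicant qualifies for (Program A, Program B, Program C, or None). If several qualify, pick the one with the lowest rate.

Program A

Total debts = (640 + 145 + 1,135 + 400 + 105) = 2,425; DTI = 2,425/5,750 = 42.2%.
Reserves = 4,110/640 = 6.4 months.
Program A: score 702 ≥ 600; DTI 42.2% ≤ 43%; reserves 6.4 ≥ 2 mo → qualifies.
Program B: score 702 ≥ 620; DTI 42.2% > 40%; employment 22 ≥ 12 mo; reserves 6.4 ≥ 6 mo → does not qualify.
Program C: score 702 ≥ 620; DTI 42.2% ≤ 43%; employment 22 ≥ 6 mo; reserves 6.4 < 9 mo → does not qualify.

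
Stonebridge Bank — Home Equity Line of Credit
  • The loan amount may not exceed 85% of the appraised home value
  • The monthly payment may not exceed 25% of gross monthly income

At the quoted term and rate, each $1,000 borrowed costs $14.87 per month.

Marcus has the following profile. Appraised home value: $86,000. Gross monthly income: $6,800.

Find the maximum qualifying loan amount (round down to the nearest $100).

Payment cap: 25% × $6,800 = $1,700/month.
At $14.87 per $1,000, that supports 1,700/14.87 × 1,000 ≈ $114,324 → $114,300.
LTV cap: 85% × $86,000 = $73,100 → $73,100.
Binding constraint: loan-to-value.

$73,100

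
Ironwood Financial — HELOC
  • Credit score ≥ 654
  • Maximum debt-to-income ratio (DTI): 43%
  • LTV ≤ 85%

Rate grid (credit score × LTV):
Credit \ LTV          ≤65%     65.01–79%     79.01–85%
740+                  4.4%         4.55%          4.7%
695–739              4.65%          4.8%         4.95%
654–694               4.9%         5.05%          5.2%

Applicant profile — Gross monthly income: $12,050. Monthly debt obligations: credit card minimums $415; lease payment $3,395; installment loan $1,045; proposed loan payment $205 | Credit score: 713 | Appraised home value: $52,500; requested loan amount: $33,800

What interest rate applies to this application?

Credit score 713 ≥ 654; Total monthly debts = (415 + 3,395 + 1,045 + 205) = 5,060. DTI = 5,060/12,050 = 42% ≤ 43%
LTV: 33,800 ÷ 52,500 = 64.4%, within 85% cap
Row: 713 falls in 695–739. Column: 64.4% falls in ≤65%. Rate = 4.65%.

4.65%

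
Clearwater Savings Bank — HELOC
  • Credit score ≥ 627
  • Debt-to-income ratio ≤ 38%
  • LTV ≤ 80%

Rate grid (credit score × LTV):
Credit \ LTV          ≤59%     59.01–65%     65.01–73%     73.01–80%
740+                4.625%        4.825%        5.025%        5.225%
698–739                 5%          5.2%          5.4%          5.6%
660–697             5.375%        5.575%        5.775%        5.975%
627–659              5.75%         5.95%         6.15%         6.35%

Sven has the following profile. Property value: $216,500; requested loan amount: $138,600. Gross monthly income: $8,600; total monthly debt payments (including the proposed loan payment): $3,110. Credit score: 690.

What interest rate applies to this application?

5.575%

Credit score 690 ≥ 627; Debt-to-income = 3,110/8,600 = 36.2% — meets 38% limit
LTV: 138,600 ÷ 216,500 = 64%, within 80% cap
Credit 690 → row 660–697; LTV 64% → column 59.01–65%. Grid cell → 5.575%.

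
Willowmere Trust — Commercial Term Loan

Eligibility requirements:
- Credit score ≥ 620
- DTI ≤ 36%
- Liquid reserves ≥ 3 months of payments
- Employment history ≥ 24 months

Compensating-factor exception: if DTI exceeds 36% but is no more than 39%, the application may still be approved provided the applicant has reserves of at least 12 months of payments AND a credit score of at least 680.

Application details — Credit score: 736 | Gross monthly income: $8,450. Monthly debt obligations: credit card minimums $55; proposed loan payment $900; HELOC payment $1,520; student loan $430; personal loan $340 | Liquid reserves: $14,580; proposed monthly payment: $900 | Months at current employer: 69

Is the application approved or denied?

Approved

Credit score 736 ≥ 620 (meets base)
Total debts = (55 + 900 + 1,520 + 430 + 340) = 3,245. DTI: 3,245 ÷ 8,450 = 38.4%, over the 36% base limit.
Liquid reserves cover 14,580/900 = 16.2 months — ≥ 3 required
Employment 69 ≥ 24 months
38.4% falls in the override range (36%–39%), so the compensating-factor test applies.
Reserves 16.2 ≥ 12 months; credit score 736 ≥ 680.
Both compensating conditions met → exception applies.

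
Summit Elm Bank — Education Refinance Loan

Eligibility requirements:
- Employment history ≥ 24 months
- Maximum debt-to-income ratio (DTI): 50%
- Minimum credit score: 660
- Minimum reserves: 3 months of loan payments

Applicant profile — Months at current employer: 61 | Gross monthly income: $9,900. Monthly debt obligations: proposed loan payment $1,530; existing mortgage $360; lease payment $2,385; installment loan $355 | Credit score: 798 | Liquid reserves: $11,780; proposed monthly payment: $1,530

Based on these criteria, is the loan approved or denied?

Employment 61 ≥ 24 months
Total monthly debts = (1,530 + 360 + 2,385 + 355) = 4,630. Debt-to-income = 4,630/9,900 = 46.8% — meets 50% limit
Credit score 798 ≥ 660 (meets)
Reserves = 11,780/1,530 = 7.7 months ≥ 3
All criteria satisfied.

Approved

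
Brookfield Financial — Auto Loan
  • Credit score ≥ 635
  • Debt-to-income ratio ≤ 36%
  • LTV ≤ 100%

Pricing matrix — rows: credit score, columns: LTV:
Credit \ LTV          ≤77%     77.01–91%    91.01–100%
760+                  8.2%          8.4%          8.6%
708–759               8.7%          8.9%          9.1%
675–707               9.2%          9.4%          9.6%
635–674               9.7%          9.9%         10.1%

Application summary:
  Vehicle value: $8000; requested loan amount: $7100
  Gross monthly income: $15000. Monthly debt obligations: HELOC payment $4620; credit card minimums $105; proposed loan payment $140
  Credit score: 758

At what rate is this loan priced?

8.9%

Credit score 758 ≥ 635; Total monthly debts = (4,620 + 105 + 140) = 4,865. DTI = 4,865/15,000 = 32.4% ≤ 36%
LTV: 7,100 ÷ 8,000 = 88.8%, within 100% cap
Row: 758 falls in 708–759. Column: 88.8% falls in 77.01–91%. Rate = 8.9%.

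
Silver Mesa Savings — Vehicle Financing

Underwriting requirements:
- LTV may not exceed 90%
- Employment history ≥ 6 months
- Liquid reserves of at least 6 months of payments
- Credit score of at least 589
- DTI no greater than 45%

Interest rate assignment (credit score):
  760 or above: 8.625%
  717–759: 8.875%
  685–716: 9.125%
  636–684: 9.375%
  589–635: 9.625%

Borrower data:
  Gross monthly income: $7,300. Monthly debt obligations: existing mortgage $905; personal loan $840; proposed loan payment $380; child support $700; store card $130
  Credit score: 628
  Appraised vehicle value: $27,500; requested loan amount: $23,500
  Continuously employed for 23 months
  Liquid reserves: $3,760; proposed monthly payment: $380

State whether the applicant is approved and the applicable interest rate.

Approved at 9.625%

Credit score 628 ≥ 589 (meets minimum)
Total monthly debts = (905 + 840 + 380 + 700 + 130) = 2,955. DTI: 2,955 ÷ 7,300 = 40.5%, within the 45% cap
Employment 23 ≥ 6 months
Reserves = 3,760/380 = 9.9 months ≥ 6
LTV = 23,500/27,500 = 85.5% ≤ 90%
All requirements met. Score 628 falls in the 589–635 tier → 9.625%.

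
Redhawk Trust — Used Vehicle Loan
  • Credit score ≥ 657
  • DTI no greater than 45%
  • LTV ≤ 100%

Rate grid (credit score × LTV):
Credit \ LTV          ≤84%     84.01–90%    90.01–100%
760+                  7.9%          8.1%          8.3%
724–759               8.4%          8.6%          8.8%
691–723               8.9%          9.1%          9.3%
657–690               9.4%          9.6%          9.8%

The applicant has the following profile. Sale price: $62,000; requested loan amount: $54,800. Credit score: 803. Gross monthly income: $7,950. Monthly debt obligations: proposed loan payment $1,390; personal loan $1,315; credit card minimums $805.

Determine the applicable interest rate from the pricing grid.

8.1%

Credit score 803 ≥ 657; Total monthly debts = (1,390 + 1,315 + 805) = 3,510. DTI = 3,510/7,950 = 44.2% ≤ 45%
Loan-to-value = 54,800/62,000 = 88.4% — pass (100% max)
Credit 803 → row 760+; LTV 88.4% → column 84.01–90%. Grid cell → 8.1%.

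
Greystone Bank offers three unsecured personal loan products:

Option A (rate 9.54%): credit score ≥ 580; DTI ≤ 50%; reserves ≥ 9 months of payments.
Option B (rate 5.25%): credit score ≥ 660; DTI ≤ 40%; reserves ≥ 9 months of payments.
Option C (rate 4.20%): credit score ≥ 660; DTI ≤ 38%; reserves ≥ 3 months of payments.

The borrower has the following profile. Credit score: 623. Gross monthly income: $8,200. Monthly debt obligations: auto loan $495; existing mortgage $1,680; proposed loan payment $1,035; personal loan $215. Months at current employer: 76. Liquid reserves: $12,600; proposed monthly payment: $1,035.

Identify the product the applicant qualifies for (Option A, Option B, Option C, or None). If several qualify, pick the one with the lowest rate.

Option A

Total debts = (495 + 1,680 + 1,035 + 215) = 3,425; DTI = 3,425/8,200 = 41.8%.
Reserves = 12,600/1,035 = 12.2 months.
Option A: score 623 ≥ 580; DTI 41.8% ≤ 50%; reserves 12.2 ≥ 9 mo → qualifies.
Option B: score 623 < 660; DTI 41.8% > 40%; reserves 12.2 ≥ 9 mo → does not qualify.
Option C: score 623 < 660; DTI 41.8% > 38%; reserves 12.2 ≥ 3 mo → does not qualify.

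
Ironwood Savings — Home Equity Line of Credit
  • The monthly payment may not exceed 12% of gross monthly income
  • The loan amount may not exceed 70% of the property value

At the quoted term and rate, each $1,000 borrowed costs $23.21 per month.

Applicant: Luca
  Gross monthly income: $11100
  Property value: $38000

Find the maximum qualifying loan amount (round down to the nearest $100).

$26,600

Payment cap: 12% × $11,100 = $1,332/month.
At $23.21 per $1,000, that supports 1,332/23.21 × 1,000 ≈ $57,389 → $57,300.
LTV cap: 70% × $38,000 = $26,600 → $26,600.
Binding constraint: loan-to-value.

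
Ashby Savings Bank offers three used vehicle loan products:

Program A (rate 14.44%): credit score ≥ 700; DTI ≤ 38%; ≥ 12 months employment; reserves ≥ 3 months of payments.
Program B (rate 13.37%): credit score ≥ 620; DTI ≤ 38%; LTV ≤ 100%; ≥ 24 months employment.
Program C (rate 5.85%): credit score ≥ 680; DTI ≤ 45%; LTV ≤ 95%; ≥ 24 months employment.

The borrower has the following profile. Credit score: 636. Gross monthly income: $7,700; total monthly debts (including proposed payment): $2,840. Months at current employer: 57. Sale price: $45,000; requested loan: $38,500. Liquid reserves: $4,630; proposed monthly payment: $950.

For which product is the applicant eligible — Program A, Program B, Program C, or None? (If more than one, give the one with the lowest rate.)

DTI = 2,840/7,700 = 36.9%.
LTV = 38,500/45,000 = 85.6%.
Reserves = 4,630/950 = 4.9 months.
Program A: score 636 < 700; DTI 36.9% ≤ 38%; employment 57 ≥ 12 mo; reserves 4.9 ≥ 3 mo → does not qualify.
Program B: score 636 ≥ 620; DTI 36.9% ≤ 38%; LTV 85.6% ≤ 100%; employment 57 ≥ 24 mo → qualifies.
Program C: score 636 < 680; DTI 36.9% ≤ 45%; LTV 85.6% ≤ 95%; employment 57 ≥ 24 mo → does not qualify.

Program B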